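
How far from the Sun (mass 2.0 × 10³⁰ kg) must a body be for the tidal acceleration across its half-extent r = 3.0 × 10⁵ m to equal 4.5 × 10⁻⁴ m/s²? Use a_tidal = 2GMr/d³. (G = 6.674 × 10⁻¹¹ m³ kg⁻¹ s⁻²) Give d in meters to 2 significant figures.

5.6 × 10⁹ m

2GMr/d³ = a_tidal  ⇒  d = (2GMr / a_tidal)^(1/3)
d = (2 × 6.674×10⁻¹¹ × (2.0 × 10³⁰) × (3.0 × 10⁵) / (4.5 × 10⁻⁴))^(1/3)
  = 5.6 × 10⁹ m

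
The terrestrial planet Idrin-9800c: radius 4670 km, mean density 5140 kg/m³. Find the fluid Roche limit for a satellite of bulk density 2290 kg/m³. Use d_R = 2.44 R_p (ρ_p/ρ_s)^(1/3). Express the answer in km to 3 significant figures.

14900 km

d_R = 2.44 × 4670 km × (5140/2290)^(1/3)
    = 14900 km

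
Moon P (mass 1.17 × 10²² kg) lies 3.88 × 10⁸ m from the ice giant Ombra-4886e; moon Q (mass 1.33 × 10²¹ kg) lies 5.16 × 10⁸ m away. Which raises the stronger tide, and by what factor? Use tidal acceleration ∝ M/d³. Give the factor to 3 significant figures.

Moon P, by a factor of ≈ 20.7

The tide-raising term goes as M/d³ (the gradient of a 1/d² field).
Moon P: (1.17 × 10²²) / (3.88 × 10⁸)³ = 2.003 × 10⁻⁴
Moon Q: (1.33 × 10²¹) / (5.16 × 10⁸)³ = 9.681 × 10⁻⁶
Ratio (larger/smaller) = 20.7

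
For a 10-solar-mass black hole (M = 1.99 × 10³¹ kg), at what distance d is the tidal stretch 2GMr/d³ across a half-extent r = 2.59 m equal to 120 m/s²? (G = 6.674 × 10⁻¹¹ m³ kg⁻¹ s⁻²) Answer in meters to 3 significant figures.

2GMr/d³ = a_tidal  ⇒  d = (2GMr / a_tidal)^(1/3)
d = (2 × 6.674×10⁻¹¹ × (1.99 × 10³¹) × (2.59) / (120))^(1/3)
  = 3.86 × 10⁶ m

3.86 × 10⁶ m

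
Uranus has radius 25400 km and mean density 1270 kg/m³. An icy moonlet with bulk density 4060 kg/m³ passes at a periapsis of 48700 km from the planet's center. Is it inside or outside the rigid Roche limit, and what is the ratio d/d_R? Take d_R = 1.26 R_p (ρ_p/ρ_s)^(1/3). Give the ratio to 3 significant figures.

outside; d/d_R ≈ 2.24

d_R = 1.26 × (25400 km) × (1270/4060)^(1/3) = 21730 km
d/d_R = (48700) / (21730) = 2.24
Since d/d_R > 1, the body is outside the Roche limit.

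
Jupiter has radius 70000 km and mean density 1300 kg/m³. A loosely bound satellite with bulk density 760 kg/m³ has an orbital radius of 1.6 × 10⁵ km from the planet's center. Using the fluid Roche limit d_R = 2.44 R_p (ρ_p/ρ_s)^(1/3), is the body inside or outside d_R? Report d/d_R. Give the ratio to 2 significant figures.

inside; d/d_R ≈ 0.78

d_R = 2.44 × (70000 km) × (1300/760)^(1/3) = 2.043 × 10⁵ km
d/d_R = (1.6 × 10⁵) / (2.043 × 10⁵) = 0.78
Since d/d_R < 1, the body is inside the Roche limit.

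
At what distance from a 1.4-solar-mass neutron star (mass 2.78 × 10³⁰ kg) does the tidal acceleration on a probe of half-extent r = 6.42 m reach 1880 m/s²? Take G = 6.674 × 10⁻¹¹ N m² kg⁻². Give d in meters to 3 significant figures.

1.08 × 10⁶ m

2GMr/d³ = a_tidal  ⇒  d = (2GMr / a_tidal)^(1/3)
d = (2 × 6.674×10⁻¹¹ × (2.78 × 10³⁰) × (6.42) / (1880))^(1/3)
  = 1.08 × 10⁶ m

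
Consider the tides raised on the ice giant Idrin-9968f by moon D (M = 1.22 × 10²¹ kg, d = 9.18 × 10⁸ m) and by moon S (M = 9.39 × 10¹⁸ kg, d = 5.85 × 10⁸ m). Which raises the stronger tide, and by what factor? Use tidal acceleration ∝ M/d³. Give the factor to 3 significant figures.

Compare M/d³ for the two perturbers:
Moon D: (1.22 × 10²¹) / (9.18 × 10⁸)³ = 1.577 × 10⁻⁶
Moon S: (9.39 × 10¹⁸) / (5.85 × 10⁸)³ = 4.690 × 10⁻⁸
Ratio (larger/smaller) = 33.6

Moon D, by a factor of ≈ 33.6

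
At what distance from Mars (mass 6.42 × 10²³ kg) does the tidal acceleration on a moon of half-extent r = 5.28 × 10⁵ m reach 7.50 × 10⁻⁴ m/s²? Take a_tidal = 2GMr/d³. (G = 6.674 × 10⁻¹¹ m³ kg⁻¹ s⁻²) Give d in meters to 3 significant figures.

2GMr/d³ = a_tidal  ⇒  d = (2GMr / a_tidal)^(1/3)
d = (2 × 6.674×10⁻¹¹ × (6.42 × 10²³) × (5.28 × 10⁵) / (7.50 × 10⁻⁴))^(1/3)
  = 3.92 × 10⁷ m

3.92 × 10⁷ m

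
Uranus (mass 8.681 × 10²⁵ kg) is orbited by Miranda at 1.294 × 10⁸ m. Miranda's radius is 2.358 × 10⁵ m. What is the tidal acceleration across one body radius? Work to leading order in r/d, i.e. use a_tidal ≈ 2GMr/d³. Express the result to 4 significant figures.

Differencing GM/(d−r)² and GM/d² to first order in r/d gives 2GMr/d³.
Δa = 2GMr/d³
   = 2 × (6.674 × 10⁻¹¹) × (8.681 × 10²⁵) × (2.358 × 10⁵) / (1.294 × 10⁸)³
   = 1.261 × 10⁻³ m/s²

1.261 × 10⁻³ m/s²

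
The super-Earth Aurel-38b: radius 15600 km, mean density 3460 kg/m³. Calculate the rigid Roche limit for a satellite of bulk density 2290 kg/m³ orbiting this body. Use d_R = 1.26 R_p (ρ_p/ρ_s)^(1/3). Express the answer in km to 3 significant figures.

d_R = 1.26 × 15600 km × (3460/2290)^(1/3)
    = 22600 km

22600 km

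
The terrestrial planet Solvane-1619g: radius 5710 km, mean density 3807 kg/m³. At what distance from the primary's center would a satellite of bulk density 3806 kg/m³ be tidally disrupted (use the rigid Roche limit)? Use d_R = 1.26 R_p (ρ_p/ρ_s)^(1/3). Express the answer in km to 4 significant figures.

d_R = 1.26 × 5710 km × (3807/3806)^(1/3)
    = 7195 km

7195 km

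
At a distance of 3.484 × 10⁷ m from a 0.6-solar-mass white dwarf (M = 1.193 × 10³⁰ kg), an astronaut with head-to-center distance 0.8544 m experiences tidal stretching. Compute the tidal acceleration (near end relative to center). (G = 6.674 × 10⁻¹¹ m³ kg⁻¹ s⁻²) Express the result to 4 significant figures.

3.217 × 10⁻³ m/s²

a_tidal = 2GMr/d³
        = 2 × (6.674 × 10⁻¹¹) × (1.193 × 10³⁰) × (0.8544) / (3.484 × 10⁷)³
        = 3.217 × 10⁻³ m/s²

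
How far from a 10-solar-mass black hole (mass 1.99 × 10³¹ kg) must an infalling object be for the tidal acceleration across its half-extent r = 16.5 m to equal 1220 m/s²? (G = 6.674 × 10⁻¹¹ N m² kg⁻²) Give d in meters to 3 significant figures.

2GMr/d³ = a_tidal  ⇒  d = (2GMr / a_tidal)^(1/3)
d = (2 × 6.674×10⁻¹¹ × (1.99 × 10³¹) × (16.5) / (1220))^(1/3)
  = 3.30 × 10⁶ m

3.30 × 10⁶ m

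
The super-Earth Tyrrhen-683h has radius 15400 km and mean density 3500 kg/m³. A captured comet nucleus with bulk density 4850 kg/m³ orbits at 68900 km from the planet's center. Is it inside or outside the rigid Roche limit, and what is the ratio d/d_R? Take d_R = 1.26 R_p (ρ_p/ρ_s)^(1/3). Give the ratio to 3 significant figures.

d_R = 1.26 × (15400 km) × (3500/4850)^(1/3) = 17400 km
d/d_R = (68900) / (17400) = 3.96
Since d/d_R > 1, the body is outside the Roche limit.

outside; d/d_R ≈ 3.96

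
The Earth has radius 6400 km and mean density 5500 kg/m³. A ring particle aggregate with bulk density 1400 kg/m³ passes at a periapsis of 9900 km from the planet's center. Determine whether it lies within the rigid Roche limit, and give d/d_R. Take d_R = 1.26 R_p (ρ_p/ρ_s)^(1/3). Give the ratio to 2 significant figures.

inside; d/d_R ≈ 0.78

d_R = 1.26 × (6400 km) × (5500/1400)^(1/3) = 12720 km
d/d_R = (9900) / (12720) = 0.78
Since d/d_R < 1, the body is inside the Roche limit.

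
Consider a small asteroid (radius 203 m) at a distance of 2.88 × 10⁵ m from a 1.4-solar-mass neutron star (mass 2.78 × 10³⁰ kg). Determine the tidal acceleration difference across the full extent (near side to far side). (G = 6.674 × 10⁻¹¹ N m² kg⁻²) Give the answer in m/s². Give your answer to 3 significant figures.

6.31 × 10⁶ m/s²

Δa = 4GMr/d³
   = 4 × (6.674 × 10⁻¹¹) × (2.78 × 10³⁰) × (203) / (2.88 × 10⁵)³
   = 6.31 × 10⁶ m/s²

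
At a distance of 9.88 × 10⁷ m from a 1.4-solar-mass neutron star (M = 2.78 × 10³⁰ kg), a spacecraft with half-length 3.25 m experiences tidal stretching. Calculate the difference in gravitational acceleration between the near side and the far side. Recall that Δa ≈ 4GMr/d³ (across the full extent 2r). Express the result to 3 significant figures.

2.50 × 10⁻³ m/s²

a_tidal = 4GMr/d³
        = 4 × (6.674 × 10⁻¹¹) × (2.78 × 10³⁰) × (3.25) / (9.88 × 10⁷)³
        = 2.50 × 10⁻³ m/s²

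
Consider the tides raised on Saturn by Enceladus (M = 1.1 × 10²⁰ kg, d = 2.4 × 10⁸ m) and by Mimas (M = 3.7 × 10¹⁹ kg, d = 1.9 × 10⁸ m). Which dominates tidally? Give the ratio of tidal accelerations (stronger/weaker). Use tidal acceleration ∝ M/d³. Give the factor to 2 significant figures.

Tidal stretch scales as M/d³; compute that for each body.
Enceladus: (1.1 × 10²⁰) / (2.4 × 10⁸)³ = 7.957 × 10⁻⁶
Mimas: (3.7 × 10¹⁹) / (1.9 × 10⁸)³ = 5.394 × 10⁻⁶
Ratio (larger/smaller) = 1.5

Enceladus, by a factor of ≈ 1.5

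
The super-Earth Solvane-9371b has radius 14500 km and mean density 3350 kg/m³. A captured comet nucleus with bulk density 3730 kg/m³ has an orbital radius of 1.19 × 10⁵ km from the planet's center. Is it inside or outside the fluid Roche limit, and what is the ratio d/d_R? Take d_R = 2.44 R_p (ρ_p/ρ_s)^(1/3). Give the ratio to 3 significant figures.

d_R = 2.44 × (14500 km) × (3350/3730)^(1/3) = 34140 km
d/d_R = (1.19 × 10⁵) / (34140) = 3.49
Since d/d_R > 1, the body is outside the Roche limit.

outside; d/d_R ≈ 3.49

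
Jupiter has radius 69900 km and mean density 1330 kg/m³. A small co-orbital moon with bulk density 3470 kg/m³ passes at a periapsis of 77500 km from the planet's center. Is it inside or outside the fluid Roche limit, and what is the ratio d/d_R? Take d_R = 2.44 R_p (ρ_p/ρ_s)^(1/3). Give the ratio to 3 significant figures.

inside; d/d_R ≈ 0.626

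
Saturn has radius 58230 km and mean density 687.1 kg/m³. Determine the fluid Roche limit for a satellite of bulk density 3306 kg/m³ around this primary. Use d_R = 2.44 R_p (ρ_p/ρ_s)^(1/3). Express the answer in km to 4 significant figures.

d_R = 2.44 × 58230 km × (687.1/3306)^(1/3)
    = 84160 km

84160 km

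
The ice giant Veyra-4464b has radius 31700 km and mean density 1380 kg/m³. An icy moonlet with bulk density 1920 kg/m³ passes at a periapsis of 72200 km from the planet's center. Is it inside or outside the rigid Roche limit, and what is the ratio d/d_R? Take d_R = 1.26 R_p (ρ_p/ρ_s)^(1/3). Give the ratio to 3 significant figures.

d_R = 1.26 × (31700 km) × (1380/1920)^(1/3) = 35780 km
d/d_R = (72200) / (35780) = 2.02
Since d/d_R > 1, the body is outside the Roche limit.

outside; d/d_R ≈ 2.02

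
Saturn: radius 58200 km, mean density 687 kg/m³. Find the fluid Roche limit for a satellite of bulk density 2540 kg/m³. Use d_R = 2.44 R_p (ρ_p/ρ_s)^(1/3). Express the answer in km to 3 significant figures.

d_R = 2.44 × 58200 km × (687/2540)^(1/3)
    = 91800 km

91800 km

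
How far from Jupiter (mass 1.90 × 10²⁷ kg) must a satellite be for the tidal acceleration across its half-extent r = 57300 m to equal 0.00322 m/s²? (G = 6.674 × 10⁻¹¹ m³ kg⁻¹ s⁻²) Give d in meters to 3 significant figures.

1.65 × 10⁸ m

2GMr/d³ = a_tidal  ⇒  d = (2GMr / a_tidal)^(1/3)
d = (2 × 6.674×10⁻¹¹ × (1.90 × 10²⁷) × (57300) / (0.00322))^(1/3)
  = 1.65 × 10⁸ m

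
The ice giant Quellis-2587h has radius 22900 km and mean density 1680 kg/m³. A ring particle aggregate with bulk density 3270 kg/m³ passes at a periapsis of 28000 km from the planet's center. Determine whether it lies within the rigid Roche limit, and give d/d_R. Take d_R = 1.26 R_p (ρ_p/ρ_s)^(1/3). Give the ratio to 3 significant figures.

d_R = 1.26 × (22900 km) × (1680/3270)^(1/3) = 23110 km
d/d_R = (28000) / (23110) = 1.21
Since d/d_R > 1, the body is outside the Roche limit.

outside; d/d_R ≈ 1.21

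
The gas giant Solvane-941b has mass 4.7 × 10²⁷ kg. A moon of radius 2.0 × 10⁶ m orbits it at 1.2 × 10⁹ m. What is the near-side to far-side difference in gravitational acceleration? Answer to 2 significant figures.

1.5 × 10⁻³ m/s²

Δa = 4GMr/d³
   = 4 × (6.674 × 10⁻¹¹) × (4.7 × 10²⁷) × (2.0 × 10⁶) / (1.2 × 10⁹)³
   = 1.5 × 10⁻³ m/s²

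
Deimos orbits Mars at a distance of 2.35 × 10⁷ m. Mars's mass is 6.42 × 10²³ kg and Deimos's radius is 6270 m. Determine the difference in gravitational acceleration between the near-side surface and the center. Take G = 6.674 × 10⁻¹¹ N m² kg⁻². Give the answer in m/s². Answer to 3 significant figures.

Since r ≪ d, expand the inverse-square field across one radius to get the leading 2GMr/d³ term.
Δa = 2GMr/d³
   = 2 × (6.674 × 10⁻¹¹) × (6.42 × 10²³) × (6270) / (2.35 × 10⁷)³
   = 4.14 × 10⁻⁵ m/s²

4.14 × 10⁻⁵ m/s²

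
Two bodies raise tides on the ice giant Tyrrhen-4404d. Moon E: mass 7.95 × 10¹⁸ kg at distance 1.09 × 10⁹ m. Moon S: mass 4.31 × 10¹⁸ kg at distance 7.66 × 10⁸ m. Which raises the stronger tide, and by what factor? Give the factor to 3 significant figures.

Moon S, by a factor of ≈ 1.56

Compare M/d³ for the two perturbers:
Moon E: (7.95 × 10¹⁸) / (1.09 × 10⁹)³ = 6.139 × 10⁻⁹
Moon S: (4.31 × 10¹⁸) / (7.66 × 10⁸)³ = 9.589 × 10⁻⁹
Ratio (larger/smaller) = 1.56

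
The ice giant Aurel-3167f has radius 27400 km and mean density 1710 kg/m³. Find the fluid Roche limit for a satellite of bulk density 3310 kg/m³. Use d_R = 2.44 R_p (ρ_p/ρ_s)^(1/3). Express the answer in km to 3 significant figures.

53600 km

d_R = 2.44 × 27400 km × (1710/3310)^(1/3)
    = 53600 km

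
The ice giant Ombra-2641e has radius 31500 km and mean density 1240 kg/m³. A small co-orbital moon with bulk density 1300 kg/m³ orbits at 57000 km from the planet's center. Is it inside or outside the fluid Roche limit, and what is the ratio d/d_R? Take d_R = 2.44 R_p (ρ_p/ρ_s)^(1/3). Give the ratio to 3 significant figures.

inside; d/d_R ≈ 0.753

d_R = 2.44 × (31500 km) × (1240/1300)^(1/3) = 75660 km
d/d_R = (57000) / (75660) = 0.753
Since d/d_R < 1, the body is inside the Roche limit.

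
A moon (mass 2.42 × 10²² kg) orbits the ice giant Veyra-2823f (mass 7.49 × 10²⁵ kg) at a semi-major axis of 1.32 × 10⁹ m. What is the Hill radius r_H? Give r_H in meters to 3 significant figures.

r_H ≈ a (m/3M)^(1/3)
    = (1.32 × 10⁹) × (2.42 × 10²² / (3 × 7.49 × 10²⁵))^(1/3)
    = 6.28 × 10⁷ m

6.28 × 10⁷ m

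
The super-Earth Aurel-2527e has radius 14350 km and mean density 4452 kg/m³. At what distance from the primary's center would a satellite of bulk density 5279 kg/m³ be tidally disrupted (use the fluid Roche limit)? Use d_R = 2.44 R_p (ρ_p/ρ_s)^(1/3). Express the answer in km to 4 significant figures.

33080 km

d_R = 2.44 × 14350 km × (4452/5279)^(1/3)
    = 33080 km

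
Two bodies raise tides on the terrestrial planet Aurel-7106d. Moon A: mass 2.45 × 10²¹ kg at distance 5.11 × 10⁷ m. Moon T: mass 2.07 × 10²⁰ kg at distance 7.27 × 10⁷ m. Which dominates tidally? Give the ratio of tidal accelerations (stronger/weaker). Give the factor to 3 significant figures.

Moon A, by a factor of ≈ 34.1

Compare M/d³ for the two perturbers:
Moon A: (2.45 × 10²¹) / (5.11 × 10⁷)³ = 1.836 × 10⁻²
Moon T: (2.07 × 10²⁰) / (7.27 × 10⁷)³ = 5.387 × 10⁻⁴
Ratio (larger/smaller) = 34.1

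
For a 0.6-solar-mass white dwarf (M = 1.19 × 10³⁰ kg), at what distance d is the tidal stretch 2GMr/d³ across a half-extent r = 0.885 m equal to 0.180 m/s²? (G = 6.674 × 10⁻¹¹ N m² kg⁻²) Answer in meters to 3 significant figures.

2GMr/d³ = a_tidal  ⇒  d = (2GMr / a_tidal)^(1/3)
d = (2 × 6.674×10⁻¹¹ × (1.19 × 10³⁰) × (0.885) / (0.180))^(1/3)
  = 9.21 × 10⁶ m

9.21 × 10⁶ m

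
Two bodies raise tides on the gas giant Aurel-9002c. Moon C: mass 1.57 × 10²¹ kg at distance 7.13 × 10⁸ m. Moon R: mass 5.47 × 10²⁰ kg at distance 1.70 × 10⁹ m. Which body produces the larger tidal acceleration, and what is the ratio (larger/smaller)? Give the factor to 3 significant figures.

The tide-raising term goes as M/d³ (the gradient of a 1/d² field).
Moon C: (1.57 × 10²¹) / (7.13 × 10⁸)³ = 4.331 × 10⁻⁶
Moon R: (5.47 × 10²⁰) / (1.70 × 10⁹)³ = 1.113 × 10⁻⁷
Ratio (larger/smaller) = 38.9

Moon C, by a factor of ≈ 38.9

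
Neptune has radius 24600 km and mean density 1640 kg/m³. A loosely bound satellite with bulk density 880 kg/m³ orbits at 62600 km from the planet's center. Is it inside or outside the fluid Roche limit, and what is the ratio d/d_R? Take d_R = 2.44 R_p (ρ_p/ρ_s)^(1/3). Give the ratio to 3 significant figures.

inside; d/d_R ≈ 0.847

d_R = 2.44 × (24600 km) × (1640/880)^(1/3) = 73870 km
d/d_R = (62600) / (73870) = 0.847
Since d/d_R < 1, the body is inside the Roche limit.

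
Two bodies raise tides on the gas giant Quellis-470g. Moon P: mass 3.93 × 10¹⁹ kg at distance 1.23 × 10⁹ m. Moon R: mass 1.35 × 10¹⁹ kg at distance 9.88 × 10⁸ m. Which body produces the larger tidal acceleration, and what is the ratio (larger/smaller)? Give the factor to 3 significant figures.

Moon P, by a factor of ≈ 1.51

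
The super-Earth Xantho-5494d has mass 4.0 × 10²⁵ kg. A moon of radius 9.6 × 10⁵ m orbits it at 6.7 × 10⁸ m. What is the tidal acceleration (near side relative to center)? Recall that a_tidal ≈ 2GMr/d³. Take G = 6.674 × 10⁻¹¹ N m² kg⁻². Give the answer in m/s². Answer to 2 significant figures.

1.7 × 10⁻⁵ m/s²

Differencing GM/(d−r)² and GM/d² to first order in r/d gives 2GMr/d³.
a_tidal = 2GMr/d³
        = 2 × (6.674 × 10⁻¹¹) × (4.0 × 10²⁵) × (9.6 × 10⁵) / (6.7 × 10⁸)³
        = 1.7 × 10⁻⁵ m/s²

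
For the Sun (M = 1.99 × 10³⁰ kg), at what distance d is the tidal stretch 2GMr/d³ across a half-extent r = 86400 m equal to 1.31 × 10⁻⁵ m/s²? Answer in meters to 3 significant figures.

1.21 × 10¹⁰ m

2GMr/d³ = a_tidal  ⇒  d = (2GMr / a_tidal)^(1/3)
d = (2 × 6.674×10⁻¹¹ × (1.99 × 10³⁰) × (86400) / (1.31 × 10⁻⁵))^(1/3)
  = 1.21 × 10¹⁰ m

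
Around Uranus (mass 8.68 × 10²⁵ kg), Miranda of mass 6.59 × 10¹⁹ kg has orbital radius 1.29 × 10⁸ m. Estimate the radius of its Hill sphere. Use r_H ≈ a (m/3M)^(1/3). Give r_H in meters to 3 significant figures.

8.16 × 10⁵ m

r_H ≈ a (m/3M)^(1/3)
    = (1.29 × 10⁸) × (6.59 × 10¹⁹ / (3 × 8.68 × 10²⁵))^(1/3)
    = 8.16 × 10⁵ m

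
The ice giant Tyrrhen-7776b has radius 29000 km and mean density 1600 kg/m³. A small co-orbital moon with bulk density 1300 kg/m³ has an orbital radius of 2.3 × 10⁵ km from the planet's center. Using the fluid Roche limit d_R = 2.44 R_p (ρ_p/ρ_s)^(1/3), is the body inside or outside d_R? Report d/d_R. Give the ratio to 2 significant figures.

outside; d/d_R ≈ 3.0

d_R = 2.44 × (29000 km) × (1600/1300)^(1/3) = 75830 km
d/d_R = (2.3 × 10⁵) / (75830) = 3.0
Since d/d_R > 1, the body is outside the Roche limit.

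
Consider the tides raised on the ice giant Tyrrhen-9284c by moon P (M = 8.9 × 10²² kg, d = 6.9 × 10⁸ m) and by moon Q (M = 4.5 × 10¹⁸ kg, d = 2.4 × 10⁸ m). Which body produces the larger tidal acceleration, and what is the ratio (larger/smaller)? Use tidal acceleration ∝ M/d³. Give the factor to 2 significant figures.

Moon P, by a factor of ≈ 830

Tidal acceleration ∝ M/d³, so compare M/d³ for each.
Moon P: (8.9 × 10²²) / (6.9 × 10⁸)³ = 2.709 × 10⁻⁴
Moon Q: (4.5 × 10¹⁸) / (2.4 × 10⁸)³ = 3.255 × 10⁻⁷
Ratio (larger/smaller) = 830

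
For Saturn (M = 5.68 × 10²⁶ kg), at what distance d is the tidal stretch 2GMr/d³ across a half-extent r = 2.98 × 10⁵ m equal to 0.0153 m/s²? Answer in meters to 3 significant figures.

2GMr/d³ = a_tidal  ⇒  d = (2GMr / a_tidal)^(1/3)
d = (2 × 6.674×10⁻¹¹ × (5.68 × 10²⁶) × (2.98 × 10⁵) / (0.0153))^(1/3)
  = 1.14 × 10⁸ m

1.14 × 10⁸ m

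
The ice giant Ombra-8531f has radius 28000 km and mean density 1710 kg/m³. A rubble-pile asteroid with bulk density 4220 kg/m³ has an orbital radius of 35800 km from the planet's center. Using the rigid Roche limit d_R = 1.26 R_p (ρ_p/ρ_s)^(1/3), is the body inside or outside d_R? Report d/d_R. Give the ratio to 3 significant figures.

outside; d/d_R ≈ 1.37

d_R = 1.26 × (28000 km) × (1710/4220)^(1/3) = 26110 km
d/d_R = (35800) / (26110) = 1.37
Since d/d_R > 1, the body is outside the Roche limit.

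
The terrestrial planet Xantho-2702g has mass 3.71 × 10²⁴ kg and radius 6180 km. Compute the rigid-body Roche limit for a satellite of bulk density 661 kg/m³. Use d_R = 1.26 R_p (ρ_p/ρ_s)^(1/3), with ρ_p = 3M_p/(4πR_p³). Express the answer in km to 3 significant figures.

ρ_p = 3M_p/(4πR_p³) = 3 × (3.71 × 10²⁴) / (4π × (6.18 × 10⁶ m)³) = 3750 kg/m³
d_R = 1.26 × 6180 km × (3750/661)^(1/3)
    = 13900 km

13900 km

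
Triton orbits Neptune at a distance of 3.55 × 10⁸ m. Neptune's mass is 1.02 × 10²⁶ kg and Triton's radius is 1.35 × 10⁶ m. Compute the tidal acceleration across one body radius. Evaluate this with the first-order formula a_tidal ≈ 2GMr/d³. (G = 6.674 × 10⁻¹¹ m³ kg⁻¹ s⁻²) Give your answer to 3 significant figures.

4.11 × 10⁻⁴ m/s²

Δg = 2GMr/d³
   = 2 × (6.674 × 10⁻¹¹) × (1.02 × 10²⁶) × (1.35 × 10⁶) / (3.55 × 10⁸)³
   = 4.11 × 10⁻⁴ m/s²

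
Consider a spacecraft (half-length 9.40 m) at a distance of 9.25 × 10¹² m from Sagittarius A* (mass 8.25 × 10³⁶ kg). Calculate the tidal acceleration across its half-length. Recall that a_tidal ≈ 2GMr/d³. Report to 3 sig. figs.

Δg = 2GMr/d³
   = 2 × (6.674 × 10⁻¹¹) × (8.25 × 10³⁶) × (9.40) / (9.25 × 10¹²)³
   = 1.31 × 10⁻¹¹ m/s²

1.31 × 10⁻¹¹ m/s²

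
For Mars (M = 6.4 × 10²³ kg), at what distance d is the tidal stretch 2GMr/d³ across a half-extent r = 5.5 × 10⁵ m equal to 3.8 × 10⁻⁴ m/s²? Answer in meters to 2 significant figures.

2GMr/d³ = a_tidal  ⇒  d = (2GMr / a_tidal)^(1/3)
d = (2 × 6.674×10⁻¹¹ × (6.4 × 10²³) × (5.5 × 10⁵) / (3.8 × 10⁻⁴))^(1/3)
  = 5.0 × 10⁷ m

5.0 × 10⁷ m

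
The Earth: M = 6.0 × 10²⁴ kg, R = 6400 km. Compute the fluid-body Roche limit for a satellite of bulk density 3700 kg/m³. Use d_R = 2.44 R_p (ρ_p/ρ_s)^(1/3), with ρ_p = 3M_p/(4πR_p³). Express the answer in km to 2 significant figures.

ρ_p = 3M_p/(4πR_p³) = 3 × (6.0 × 10²⁴) / (4π × (6.4 × 10⁶ m)³) = 5500 kg/m³
d_R = 2.44 × 6400 km × (5500/3700)^(1/3)
    = 18000 km

18000 km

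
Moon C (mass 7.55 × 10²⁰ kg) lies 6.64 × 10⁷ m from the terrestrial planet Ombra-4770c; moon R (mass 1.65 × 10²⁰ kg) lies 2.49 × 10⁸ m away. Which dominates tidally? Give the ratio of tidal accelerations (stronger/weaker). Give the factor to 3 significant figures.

Moon C, by a factor of ≈ 241

Tidal acceleration ∝ M/d³, so compare M/d³ for each.
Moon C: (7.55 × 10²⁰) / (6.64 × 10⁷)³ = 2.579 × 10⁻³
Moon R: (1.65 × 10²⁰) / (2.49 × 10⁸)³ = 1.069 × 10⁻⁵
Ratio (larger/smaller) = 241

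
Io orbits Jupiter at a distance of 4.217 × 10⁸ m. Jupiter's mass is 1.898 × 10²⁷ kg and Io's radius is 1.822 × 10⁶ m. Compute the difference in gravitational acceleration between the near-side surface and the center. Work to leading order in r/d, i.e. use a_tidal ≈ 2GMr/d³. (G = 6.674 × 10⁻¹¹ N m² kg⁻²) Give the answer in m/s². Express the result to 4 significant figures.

6.155 × 10⁻³ m/s²

Since r ≪ d, expand the inverse-square field across one radius to get the leading 2GMr/d³ term.
Δa = 2GMr/d³
   = 2 × (6.674 × 10⁻¹¹) × (1.898 × 10²⁷) × (1.822 × 10⁶) / (4.217 × 10⁸)³
   = 6.155 × 10⁻³ m/s²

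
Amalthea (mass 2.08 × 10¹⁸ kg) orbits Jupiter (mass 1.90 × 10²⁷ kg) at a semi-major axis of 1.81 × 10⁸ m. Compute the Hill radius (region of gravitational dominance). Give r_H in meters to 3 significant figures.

r_H ≈ a (m/3M)^(1/3)
    = (1.81 × 10⁸) × (2.08 × 10¹⁸ / (3 × 1.90 × 10²⁷))^(1/3)
    = 1.29 × 10⁵ m

1.29 × 10⁵ m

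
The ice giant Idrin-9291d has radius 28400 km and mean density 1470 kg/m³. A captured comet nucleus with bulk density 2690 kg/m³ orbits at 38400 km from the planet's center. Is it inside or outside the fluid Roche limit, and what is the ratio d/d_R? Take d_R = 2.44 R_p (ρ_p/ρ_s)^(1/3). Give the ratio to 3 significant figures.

d_R = 2.44 × (28400 km) × (1470/2690)^(1/3) = 56650 km
d/d_R = (38400) / (56650) = 0.678
Since d/d_R < 1, the body is inside the Roche limit.

inside; d/d_R ≈ 0.678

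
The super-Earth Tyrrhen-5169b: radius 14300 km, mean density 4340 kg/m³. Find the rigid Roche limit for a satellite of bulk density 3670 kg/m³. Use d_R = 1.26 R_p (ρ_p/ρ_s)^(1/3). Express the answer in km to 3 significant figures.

d_R = 1.26 × 14300 km × (4340/3670)^(1/3)
    = 19100 km

19100 km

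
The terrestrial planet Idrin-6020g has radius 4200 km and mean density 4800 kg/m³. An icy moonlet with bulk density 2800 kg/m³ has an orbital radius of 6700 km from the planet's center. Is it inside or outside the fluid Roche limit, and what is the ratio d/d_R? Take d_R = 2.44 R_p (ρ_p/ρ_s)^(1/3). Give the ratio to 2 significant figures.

inside; d/d_R ≈ 0.55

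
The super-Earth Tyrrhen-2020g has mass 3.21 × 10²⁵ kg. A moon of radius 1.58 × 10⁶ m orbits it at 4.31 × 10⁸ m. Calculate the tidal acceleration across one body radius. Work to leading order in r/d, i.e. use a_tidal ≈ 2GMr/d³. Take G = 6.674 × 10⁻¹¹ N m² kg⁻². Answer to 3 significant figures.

Δa = 2GMr/d³
   = 2 × (6.674 × 10⁻¹¹) × (3.21 × 10²⁵) × (1.58 × 10⁶) / (4.31 × 10⁸)³
   = 8.46 × 10⁻⁵ m/s²

8.46 × 10⁻⁵ m/s²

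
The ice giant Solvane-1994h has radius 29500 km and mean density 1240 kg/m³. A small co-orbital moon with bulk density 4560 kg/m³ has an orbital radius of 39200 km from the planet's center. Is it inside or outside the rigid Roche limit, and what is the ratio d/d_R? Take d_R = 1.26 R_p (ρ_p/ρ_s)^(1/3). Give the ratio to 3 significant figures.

outside; d/d_R ≈ 1.63

d_R = 1.26 × (29500 km) × (1240/4560)^(1/3) = 24080 km
d/d_R = (39200) / (24080) = 1.63
Since d/d_R > 1, the body is outside the Roche limit.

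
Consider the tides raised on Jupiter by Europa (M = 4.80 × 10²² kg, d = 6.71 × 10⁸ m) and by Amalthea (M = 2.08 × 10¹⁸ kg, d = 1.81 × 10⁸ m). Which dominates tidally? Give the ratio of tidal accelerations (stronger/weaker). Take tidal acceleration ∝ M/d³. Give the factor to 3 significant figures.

Europa, by a factor of ≈ 453

The tide-raising term goes as M/d³ (the gradient of a 1/d² field).
Europa: (4.80 × 10²²) / (6.71 × 10⁸)³ = 1.589 × 10⁻⁴
Amalthea: (2.08 × 10¹⁸) / (1.81 × 10⁸)³ = 3.508 × 10⁻⁷
Ratio (larger/smaller) = 453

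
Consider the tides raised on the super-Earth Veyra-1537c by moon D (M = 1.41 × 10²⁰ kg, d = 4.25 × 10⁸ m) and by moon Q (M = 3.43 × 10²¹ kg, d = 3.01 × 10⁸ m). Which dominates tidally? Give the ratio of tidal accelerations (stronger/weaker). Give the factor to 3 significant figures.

Compare M/d³ for the two perturbers:
Moon D: (1.41 × 10²⁰) / (4.25 × 10⁸)³ = 1.837 × 10⁻⁶
Moon Q: (3.43 × 10²¹) / (3.01 × 10⁸)³ = 1.258 × 10⁻⁴
Ratio (larger/smaller) = 68.5

Moon Q, by a factor of ≈ 68.5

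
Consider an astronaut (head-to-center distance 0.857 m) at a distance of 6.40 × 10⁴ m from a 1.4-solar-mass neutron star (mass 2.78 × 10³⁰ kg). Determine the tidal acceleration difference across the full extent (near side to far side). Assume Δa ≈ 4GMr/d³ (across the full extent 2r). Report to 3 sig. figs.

2.43 × 10⁶ m/s²

Differencing GM/(d−r)² and GM/(d+r)² to first order in r/d gives 4GMr/d³.
a_tidal = 4GMr/d³
        = 4 × (6.674 × 10⁻¹¹) × (2.78 × 10³⁰) × (0.857) / (6.40 × 10⁴)³
        = 2.43 × 10⁶ m/s²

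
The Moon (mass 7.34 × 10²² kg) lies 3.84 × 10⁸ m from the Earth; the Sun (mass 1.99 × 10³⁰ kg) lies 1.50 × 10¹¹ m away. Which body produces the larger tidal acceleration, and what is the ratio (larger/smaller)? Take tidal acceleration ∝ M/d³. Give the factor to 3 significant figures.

Compare M/d³ for the two perturbers:
The Moon: (7.34 × 10²²) / (3.84 × 10⁸)³ = 1.296 × 10⁻³
The Sun: (1.99 × 10³⁰) / (1.50 × 10¹¹)³ = 5.896 × 10⁻⁴
Ratio (larger/smaller) = 2.20

The Moon, by a factor of ≈ 2.20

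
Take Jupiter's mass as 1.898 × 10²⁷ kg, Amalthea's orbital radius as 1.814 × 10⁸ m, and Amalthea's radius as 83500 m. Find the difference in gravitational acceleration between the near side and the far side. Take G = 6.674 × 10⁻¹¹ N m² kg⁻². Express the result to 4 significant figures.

Δg = 4GMr/d³
   = 4 × (6.674 × 10⁻¹¹) × (1.898 × 10²⁷) × (83500) / (1.814 × 10⁸)³
   = 7.088 × 10⁻³ m/s²

7.088 × 10⁻³ m/s²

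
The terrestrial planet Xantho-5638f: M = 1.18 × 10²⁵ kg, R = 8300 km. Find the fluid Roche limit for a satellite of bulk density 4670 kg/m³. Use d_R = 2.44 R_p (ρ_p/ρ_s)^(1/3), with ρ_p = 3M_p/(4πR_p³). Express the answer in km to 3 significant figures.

20600 km

ρ_p = 3M_p/(4πR_p³) = 3 × (1.18 × 10²⁵) / (4π × (8.30 × 10⁶ m)³) = 4930 kg/m³
d_R = 2.44 × 8300 km × (4930/4670)^(1/3)
    = 20600 km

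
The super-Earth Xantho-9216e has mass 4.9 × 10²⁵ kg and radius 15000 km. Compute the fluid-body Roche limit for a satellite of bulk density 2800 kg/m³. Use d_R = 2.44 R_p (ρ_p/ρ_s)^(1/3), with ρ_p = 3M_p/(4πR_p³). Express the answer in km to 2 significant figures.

39000 km

ρ_p = 3M_p/(4πR_p³) = 3 × (4.9 × 10²⁵) / (4π × (1.5 × 10⁷ m)³) = 3500 kg/m³
d_R = 2.44 × 15000 km × (3500/2800)^(1/3)
    = 39000 km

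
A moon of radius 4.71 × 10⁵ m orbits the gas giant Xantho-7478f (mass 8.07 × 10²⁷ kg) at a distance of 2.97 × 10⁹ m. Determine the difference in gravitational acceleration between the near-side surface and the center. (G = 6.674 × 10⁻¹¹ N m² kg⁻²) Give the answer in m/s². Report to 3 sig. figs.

The tidal stretch is the gradient of GM/d² times the body's extent r, hence the 1/d³ dependence.
Δg = 2GMr/d³
   = 2 × (6.674 × 10⁻¹¹) × (8.07 × 10²⁷) × (4.71 × 10⁵) / (2.97 × 10⁹)³
   = 1.94 × 10⁻⁵ m/s²

1.94 × 10⁻⁵ m/s²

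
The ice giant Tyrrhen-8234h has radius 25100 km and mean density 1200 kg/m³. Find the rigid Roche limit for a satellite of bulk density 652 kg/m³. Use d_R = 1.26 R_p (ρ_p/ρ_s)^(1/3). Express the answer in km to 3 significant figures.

d_R = 1.26 × 25100 km × (1200/652)^(1/3)
    = 38800 km

38800 km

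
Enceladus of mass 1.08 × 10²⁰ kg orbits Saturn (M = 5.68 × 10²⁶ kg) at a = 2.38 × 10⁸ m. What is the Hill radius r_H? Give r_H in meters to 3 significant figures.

r_H ≈ a (m/3M)^(1/3)
    = (2.38 × 10⁸) × (1.08 × 10²⁰ / (3 × 5.68 × 10²⁶))^(1/3)
    = 9.49 × 10⁵ m

9.49 × 10⁵ m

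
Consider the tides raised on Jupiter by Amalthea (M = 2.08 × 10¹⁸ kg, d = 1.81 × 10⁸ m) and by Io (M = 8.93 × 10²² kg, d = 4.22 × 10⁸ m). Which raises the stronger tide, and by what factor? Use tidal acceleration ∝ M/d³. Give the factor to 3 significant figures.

Compare M/d³ for the two perturbers:
Amalthea: (2.08 × 10¹⁸) / (1.81 × 10⁸)³ = 3.508 × 10⁻⁷
Io: (8.93 × 10²²) / (4.22 × 10⁸)³ = 1.188 × 10⁻³
Ratio (larger/smaller) = 3390

Io, by a factor of ≈ 3390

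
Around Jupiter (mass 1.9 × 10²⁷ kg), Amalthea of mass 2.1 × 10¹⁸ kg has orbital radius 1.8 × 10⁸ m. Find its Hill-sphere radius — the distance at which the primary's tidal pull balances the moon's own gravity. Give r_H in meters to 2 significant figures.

1.3 × 10⁵ m

r_H ≈ a (m/3M)^(1/3)
    = (1.8 × 10⁸) × (2.1 × 10¹⁸ / (3 × 1.9 × 10²⁷))^(1/3)
    = 1.3 × 10⁵ m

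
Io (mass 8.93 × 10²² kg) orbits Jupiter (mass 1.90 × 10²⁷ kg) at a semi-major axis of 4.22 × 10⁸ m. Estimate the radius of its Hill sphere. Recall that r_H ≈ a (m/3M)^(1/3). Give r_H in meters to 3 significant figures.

r_H ≈ a (m/3M)^(1/3)
    = (4.22 × 10⁸) × (8.93 × 10²² / (3 × 1.90 × 10²⁷))^(1/3)
    = 1.06 × 10⁷ m

1.06 × 10⁷ m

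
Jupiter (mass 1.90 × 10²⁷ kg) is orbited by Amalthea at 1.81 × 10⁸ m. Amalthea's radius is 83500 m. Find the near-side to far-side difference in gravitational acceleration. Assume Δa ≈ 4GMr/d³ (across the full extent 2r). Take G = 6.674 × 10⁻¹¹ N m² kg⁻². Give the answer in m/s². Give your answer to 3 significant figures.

7.14 × 10⁻³ m/s²

Δa = 4GMr/d³
   = 4 × (6.674 × 10⁻¹¹) × (1.90 × 10²⁷) × (83500) / (1.81 × 10⁸)³
   = 7.14 × 10⁻³ m/s²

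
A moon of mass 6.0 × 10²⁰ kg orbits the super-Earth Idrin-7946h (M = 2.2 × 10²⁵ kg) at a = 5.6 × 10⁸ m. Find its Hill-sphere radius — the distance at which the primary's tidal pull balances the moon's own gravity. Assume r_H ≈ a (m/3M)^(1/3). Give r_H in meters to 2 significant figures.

1.2 × 10⁷ m

r_H ≈ a (m/3M)^(1/3)
    = (5.6 × 10⁸) × (6.0 × 10²⁰ / (3 × 2.2 × 10²⁵))^(1/3)
    = 1.2 × 10⁷ m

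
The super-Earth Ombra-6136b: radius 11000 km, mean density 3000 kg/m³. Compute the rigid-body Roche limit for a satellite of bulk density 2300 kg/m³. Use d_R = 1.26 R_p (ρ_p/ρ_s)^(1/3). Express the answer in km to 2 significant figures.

d_R = 1.26 × 11000 km × (3000/2300)^(1/3)
    = 15000 km

15000 km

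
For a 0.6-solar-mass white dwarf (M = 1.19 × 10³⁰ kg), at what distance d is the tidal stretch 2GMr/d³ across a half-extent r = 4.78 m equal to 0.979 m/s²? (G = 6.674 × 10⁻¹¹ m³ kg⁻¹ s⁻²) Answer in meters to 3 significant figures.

9.19 × 10⁶ m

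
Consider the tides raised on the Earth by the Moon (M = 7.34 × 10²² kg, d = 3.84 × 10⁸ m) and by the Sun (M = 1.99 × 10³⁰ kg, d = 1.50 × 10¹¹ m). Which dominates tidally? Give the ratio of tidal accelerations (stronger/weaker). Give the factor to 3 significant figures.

Tidal stretch scales as M/d³; compute that for each body.
The Moon: (7.34 × 10²²) / (3.84 × 10⁸)³ = 1.296 × 10⁻³
The Sun: (1.99 × 10³⁰) / (1.50 × 10¹¹)³ = 5.896 × 10⁻⁴
Ratio (larger/smaller) = 2.20

The Moon, by a factor of ≈ 2.20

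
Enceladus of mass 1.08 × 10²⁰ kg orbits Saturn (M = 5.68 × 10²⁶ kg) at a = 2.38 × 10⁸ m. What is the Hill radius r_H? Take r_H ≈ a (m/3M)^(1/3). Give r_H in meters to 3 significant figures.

r_H ≈ a (m/3M)^(1/3)
    = (2.38 × 10⁸) × (1.08 × 10²⁰ / (3 × 5.68 × 10²⁶))^(1/3)
    = 9.49 × 10⁵ m

9.49 × 10⁵ m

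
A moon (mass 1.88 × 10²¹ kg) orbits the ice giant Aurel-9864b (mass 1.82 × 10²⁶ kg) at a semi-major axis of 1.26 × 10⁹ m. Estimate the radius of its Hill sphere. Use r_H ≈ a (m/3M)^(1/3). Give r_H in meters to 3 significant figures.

1.90 × 10⁷ m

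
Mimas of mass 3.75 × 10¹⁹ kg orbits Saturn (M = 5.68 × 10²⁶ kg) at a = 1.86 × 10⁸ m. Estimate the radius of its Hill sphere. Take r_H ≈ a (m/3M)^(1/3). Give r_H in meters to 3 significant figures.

5.21 × 10⁵ m

r_H ≈ a (m/3M)^(1/3)
    = (1.86 × 10⁸) × (3.75 × 10¹⁹ / (3 × 5.68 × 10²⁶))^(1/3)
    = 5.21 × 10⁵ m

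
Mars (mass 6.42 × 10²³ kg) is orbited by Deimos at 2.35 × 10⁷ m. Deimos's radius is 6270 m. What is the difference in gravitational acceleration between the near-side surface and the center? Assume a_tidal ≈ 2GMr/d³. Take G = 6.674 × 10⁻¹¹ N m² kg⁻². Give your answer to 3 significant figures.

Δg = 2GMr/d³
   = 2 × (6.674 × 10⁻¹¹) × (6.42 × 10²³) × (6270) / (2.35 × 10⁷)³
   = 4.14 × 10⁻⁵ m/s²

4.14 × 10⁻⁵ m/s²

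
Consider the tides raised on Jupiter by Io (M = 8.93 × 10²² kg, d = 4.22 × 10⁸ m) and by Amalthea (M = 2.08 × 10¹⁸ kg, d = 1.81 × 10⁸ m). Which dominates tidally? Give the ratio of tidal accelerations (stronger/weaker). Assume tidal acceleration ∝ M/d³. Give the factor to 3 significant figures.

Io, by a factor of ≈ 3390

Tidal stretch scales as M/d³; compute that for each body.
Io: (8.93 × 10²²) / (4.22 × 10⁸)³ = 1.188 × 10⁻³
Amalthea: (2.08 × 10¹⁸) / (1.81 × 10⁸)³ = 3.508 × 10⁻⁷
Ratio (larger/smaller) = 3390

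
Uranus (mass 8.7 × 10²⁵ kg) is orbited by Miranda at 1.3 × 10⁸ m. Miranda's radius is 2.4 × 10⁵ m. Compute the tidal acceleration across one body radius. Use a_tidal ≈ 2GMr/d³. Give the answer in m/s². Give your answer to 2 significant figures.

The tidal stretch is the gradient of GM/d² times the body's extent r, hence the 1/d³ dependence.
Δa = 2GMr/d³
   = 2 × (6.674 × 10⁻¹¹) × (8.7 × 10²⁵) × (2.4 × 10⁵) / (1.3 × 10⁸)³
   = 1.3 × 10⁻³ m/s²

1.3 × 10⁻³ m/s²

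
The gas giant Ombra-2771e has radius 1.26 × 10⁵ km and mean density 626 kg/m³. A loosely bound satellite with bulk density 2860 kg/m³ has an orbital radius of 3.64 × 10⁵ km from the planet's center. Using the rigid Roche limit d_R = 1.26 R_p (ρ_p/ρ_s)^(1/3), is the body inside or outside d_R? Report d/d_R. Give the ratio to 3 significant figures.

d_R = 1.26 × (1.26 × 10⁵ km) × (626/2860)^(1/3) = 95680 km
d/d_R = (3.64 × 10⁵) / (95680) = 3.80
Since d/d_R > 1, the body is outside the Roche limit.

outside; d/d_R ≈ 3.80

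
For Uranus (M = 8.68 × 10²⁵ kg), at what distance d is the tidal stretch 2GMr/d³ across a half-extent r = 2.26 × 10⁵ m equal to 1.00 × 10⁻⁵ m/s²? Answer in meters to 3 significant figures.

6.40 × 10⁸ m

2GMr/d³ = a_tidal  ⇒  d = (2GMr / a_tidal)^(1/3)
d = (2 × 6.674×10⁻¹¹ × (8.68 × 10²⁵) × (2.26 × 10⁵) / (1.00 × 10⁻⁵))^(1/3)
  = 6.40 × 10⁸ m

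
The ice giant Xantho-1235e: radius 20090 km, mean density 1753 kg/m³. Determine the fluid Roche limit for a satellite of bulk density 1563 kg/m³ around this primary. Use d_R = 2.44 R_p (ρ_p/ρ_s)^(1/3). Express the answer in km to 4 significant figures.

d_R = 2.44 × 20090 km × (1753/1563)^(1/3)
    = 50930 km

50930 km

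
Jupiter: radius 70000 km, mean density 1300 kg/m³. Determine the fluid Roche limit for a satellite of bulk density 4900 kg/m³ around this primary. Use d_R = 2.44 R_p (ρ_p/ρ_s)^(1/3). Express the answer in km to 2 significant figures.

d_R = 2.44 × 70000 km × (1300/4900)^(1/3)
    = 1.1 × 10⁵ km

1.1 × 10⁵ km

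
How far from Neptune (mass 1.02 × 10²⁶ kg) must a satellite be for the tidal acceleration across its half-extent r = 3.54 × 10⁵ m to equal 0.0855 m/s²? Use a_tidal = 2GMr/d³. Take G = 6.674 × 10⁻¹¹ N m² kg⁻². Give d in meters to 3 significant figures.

3.83 × 10⁷ m

2GMr/d³ = a_tidal  ⇒  d = (2GMr / a_tidal)^(1/3)
d = (2 × 6.674×10⁻¹¹ × (1.02 × 10²⁶) × (3.54 × 10⁵) / (0.0855))^(1/3)
  = 3.83 × 10⁷ m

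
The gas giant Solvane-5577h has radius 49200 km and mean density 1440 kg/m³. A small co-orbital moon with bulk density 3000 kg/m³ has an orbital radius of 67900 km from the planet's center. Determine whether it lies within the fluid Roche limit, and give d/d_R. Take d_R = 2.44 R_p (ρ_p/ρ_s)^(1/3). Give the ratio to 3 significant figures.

inside; d/d_R ≈ 0.722

d_R = 2.44 × (49200 km) × (1440/3000)^(1/3) = 93990 km
d/d_R = (67900) / (93990) = 0.722
Since d/d_R < 1, the body is inside the Roche limit.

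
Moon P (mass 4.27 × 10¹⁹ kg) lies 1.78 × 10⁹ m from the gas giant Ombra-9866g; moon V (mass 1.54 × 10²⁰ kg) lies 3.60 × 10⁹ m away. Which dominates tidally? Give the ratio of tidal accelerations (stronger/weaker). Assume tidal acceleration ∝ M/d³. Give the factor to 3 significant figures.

Moon P, by a factor of ≈ 2.29

Tidal acceleration ∝ M/d³, so compare M/d³ for each.
Moon P: (4.27 × 10¹⁹) / (1.78 × 10⁹)³ = 7.571 × 10⁻⁹
Moon V: (1.54 × 10²⁰) / (3.60 × 10⁹)³ = 3.301 × 10⁻⁹
Ratio (larger/smaller) = 2.29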